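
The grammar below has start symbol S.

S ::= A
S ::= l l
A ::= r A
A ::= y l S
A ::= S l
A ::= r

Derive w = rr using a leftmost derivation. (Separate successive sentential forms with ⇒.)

S ⇒ A   [S ::= A]
A ⇒ rA   [A ::= r A]
rA ⇒ rr   [A ::= r]

S ⇒ A ⇒ rA ⇒ rr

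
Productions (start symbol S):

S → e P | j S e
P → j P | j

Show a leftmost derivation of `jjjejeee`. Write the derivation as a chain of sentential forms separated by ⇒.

S ⇒ jSe   [S → j S e]
jSe ⇒ jjSee   [S → j S e]
jjSee ⇒ jjjSeee   [S → j S e]
jjjSeee ⇒ jjjePeee   [S → e P]
jjjePeee ⇒ jjjejeee   [P → j]

S ⇒ jSe ⇒ jjSee ⇒ jjjSeee ⇒ jjjePeee ⇒ jjjejeee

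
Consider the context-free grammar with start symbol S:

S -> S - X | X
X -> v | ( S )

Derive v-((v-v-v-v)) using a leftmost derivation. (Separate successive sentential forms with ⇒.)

S ⇒ S-X   [S -> S - X]
S-X ⇒ X-X   [S -> X]
X-X ⇒ v-X   [X -> v]
v-X ⇒ v-(S)   [X -> ( S )]
v-(S) ⇒ v-(X)   [S -> X]
v-(X) ⇒ v-((S))   [X -> ( S )]
v-((S)) ⇒ v-((S-X))   [S -> S - X]
v-((S-X)) ⇒ v-((S-X-X))   [S -> S - X]
v-((S-X-X)) ⇒ v-((S-X-X-X))   [S -> S - X]
v-((S-X-X-X)) ⇒ v-((X-X-X-X))   [S -> X]
v-((X-X-X-X)) ⇒ v-((v-X-X-X))   [X -> v]
v-((v-X-X-X)) ⇒ v-((v-v-X-X))   [X -> v]
v-((v-v-X-X)) ⇒ v-((v-v-v-X))   [X -> v]
v-((v-v-v-X)) ⇒ v-((v-v-v-v))   [X -> v]

S ⇒ S-X ⇒ X-X ⇒ v-X ⇒ v-(S) ⇒ v-(X) ⇒ v-((S)) ⇒ v-((S-X)) ⇒ v-((S-X-X)) ⇒ v-((S-X-X-X)) ⇒ v-((X-X-X-X)) ⇒ v-((v-X-X-X)) ⇒ v-((v-v-X-X)) ⇒ v-((v-v-v-X)) ⇒ v-((v-v-v-v))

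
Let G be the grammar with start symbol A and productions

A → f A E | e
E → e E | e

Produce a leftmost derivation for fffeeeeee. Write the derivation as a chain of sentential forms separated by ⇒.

A ⇒ fAE ⇒ ffAEE ⇒ fffAEEE ⇒ fffeEEE ⇒ fffeeEE ⇒ fffeeeEE ⇒ fffeeeeE ⇒ fffeeeeeE ⇒ fffeeeeee

A ⇒ fAE   [A → f A E]
fAE ⇒ ffAEE   [A → f A E]
ffAEE ⇒ fffAEEE   [A → f A E]
fffAEEE ⇒ fffeEEE   [A → e]
fffeEEE ⇒ fffeeEE   [E → e]
fffeeEE ⇒ fffeeeEE   [E → e E]
fffeeeEE ⇒ fffeeeeE   [E → e]
fffeeeeE ⇒ fffeeeeeE   [E → e E]
fffeeeeeE ⇒ fffeeeeee   [E → e]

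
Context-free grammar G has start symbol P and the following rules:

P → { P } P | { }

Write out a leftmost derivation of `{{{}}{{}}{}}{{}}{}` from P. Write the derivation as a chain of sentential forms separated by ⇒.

P⇒{P}P⇒{{P}P}P⇒{{{}}P}P⇒{{{}}{P}P}P⇒{{{}}{{}}P}P⇒{{{}}{{}}{}}P⇒{{{}}{{}}{}}{P}P⇒{{{}}{{}}{}}{{}}P⇒{{{}}{{}}{}}{{}}{}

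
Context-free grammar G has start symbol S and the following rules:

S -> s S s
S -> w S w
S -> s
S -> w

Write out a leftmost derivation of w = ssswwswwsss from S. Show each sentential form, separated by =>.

S=>sSs=>ssSss=>sssSsss=>ssswSwsss=>ssswwSwwsss=>ssswwswwsss

S => sSs   [S -> s S s]
sSs => ssSss   [S -> s S s]
ssSss => sssSsss   [S -> s S s]
sssSsss => ssswSwsss   [S -> w S w]
ssswSwsss => ssswwSwwsss   [S -> w S w]
ssswwSwwsss => ssswwswwsss   [S -> s]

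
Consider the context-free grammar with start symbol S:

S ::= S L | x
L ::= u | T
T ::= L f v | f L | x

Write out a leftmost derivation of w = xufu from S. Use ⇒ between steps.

S⇒SL⇒SLL⇒xLL⇒xuL⇒xuT⇒xufL⇒xufu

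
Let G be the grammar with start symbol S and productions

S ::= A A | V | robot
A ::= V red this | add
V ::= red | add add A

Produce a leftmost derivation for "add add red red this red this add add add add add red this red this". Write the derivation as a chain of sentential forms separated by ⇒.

S ⇒ A A ⇒ V red this A ⇒ add add A red this A ⇒ add add V red this red this A ⇒ add add red red this red this A ⇒ add add red red this red this V red this ⇒ add add red red this red this add add A red this ⇒ add add red red this red this add add V red this red this ⇒ add add red red this red this add add add add A red this red this ⇒ add add red red this red this add add add add add red this red this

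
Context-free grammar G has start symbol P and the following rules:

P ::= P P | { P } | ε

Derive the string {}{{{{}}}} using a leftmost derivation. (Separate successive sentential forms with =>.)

P => PP   [P ::= P P]
PP => {P}P   [P ::= { P }]
{P}P => {}P   [P ::= ε]
{}P => {}{P}   [P ::= { P }]
{}{P} => {}{PP}   [P ::= P P]
{}{PP} => {}{{P}P}   [P ::= { P }]
{}{{P}P} => {}{{{P}}P}   [P ::= { P }]
{}{{{P}}P} => {}{{{PP}}P}   [P ::= P P]
{}{{{PP}}P} => {}{{{{P}P}}P}   [P ::= { P }]
{}{{{{P}P}}P} => {}{{{{}P}}P}   [P ::= ε]
{}{{{{}P}}P} => {}{{{{}}}P}   [P ::= ε]
{}{{{{}}}P} => {}{{{{}}}}   [P ::= ε]

P=>PP=>{P}P=>{}P=>{}{P}=>{}{PP}=>{}{{P}P}=>{}{{{P}}P}=>{}{{{PP}}P}=>{}{{{{P}P}}P}=>{}{{{{}P}}P}=>{}{{{{}}}P}=>{}{{{{}}}}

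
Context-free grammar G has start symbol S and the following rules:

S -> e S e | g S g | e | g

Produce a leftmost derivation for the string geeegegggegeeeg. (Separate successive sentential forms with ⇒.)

S⇒gSg⇒geSeg⇒geeSeeg⇒geeeSeeeg⇒geeegSgeeeg⇒geeegeSegeeeg⇒geeegegSgegeeeg⇒geeegegggegeeeg

S ⇒ gSg   [S -> g S g]
gSg ⇒ geSeg   [S -> e S e]
geSeg ⇒ geeSeeg   [S -> e S e]
geeSeeg ⇒ geeeSeeeg   [S -> e S e]
geeeSeeeg ⇒ geeegSgeeeg   [S -> g S g]
geeegSgeeeg ⇒ geeegeSegeeeg   [S -> e S e]
geeegeSegeeeg ⇒ geeegegSgegeeeg   [S -> g S g]
geeegegSgegeeeg ⇒ geeegegggegeeeg   [S -> g]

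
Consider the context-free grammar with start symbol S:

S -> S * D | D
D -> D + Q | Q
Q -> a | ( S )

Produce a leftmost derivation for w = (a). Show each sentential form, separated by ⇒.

S ⇒ D ⇒ Q ⇒ (S) ⇒ (D) ⇒ (Q) ⇒ (a)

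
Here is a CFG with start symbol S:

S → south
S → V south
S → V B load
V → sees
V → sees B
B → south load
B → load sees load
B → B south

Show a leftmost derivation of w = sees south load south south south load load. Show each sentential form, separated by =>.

S => V B load   [S → V B load]
V B load => sees B B load   [V → sees B]
sees B B load => sees B south B load   [B → B south]
sees B south B load => sees B south south B load   [B → B south]
sees B south south B load => sees south load south south B load   [B → south load]
sees south load south south B load => sees south load south south south load load   [B → south load]

S => V B load => sees B B load => sees B south B load => sees B south south B load => sees south load south south B load => sees south load south south south load load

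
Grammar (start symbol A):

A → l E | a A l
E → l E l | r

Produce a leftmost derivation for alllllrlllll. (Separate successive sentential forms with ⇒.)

A ⇒ aAl ⇒ alEl ⇒ allEll ⇒ alllElll ⇒ allllEllll ⇒ alllllElllll ⇒ alllllrlllll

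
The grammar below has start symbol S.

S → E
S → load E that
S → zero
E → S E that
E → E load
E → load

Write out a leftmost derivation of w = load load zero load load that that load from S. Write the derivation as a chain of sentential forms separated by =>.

S => E   [S → E]
E => E load   [E → E load]
E load => S E that load   [E → S E that]
S E that load => E E that load   [S → E]
E E that load => E load E that load   [E → E load]
E load E that load => load load E that load   [E → load]
load load E that load => load load S E that that load   [E → S E that]
load load S E that that load => load load zero E that that load   [S → zero]
load load zero E that that load => load load zero E load that that load   [E → E load]
load load zero E load that that load => load load zero load load that that load   [E → load]

S => E => E load => S E that load => E E that load => E load E that load => load load E that load => load load S E that that load => load load zero E that that load => load load zero E load that that load => load load zero load load that that load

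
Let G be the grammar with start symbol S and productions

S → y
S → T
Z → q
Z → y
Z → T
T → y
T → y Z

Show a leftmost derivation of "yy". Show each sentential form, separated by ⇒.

S⇒T⇒yZ⇒yT⇒yy

S ⇒ T   [S → T]
T ⇒ yZ   [T → y Z]
yZ ⇒ yT   [Z → T]
yT ⇒ yy   [T → y]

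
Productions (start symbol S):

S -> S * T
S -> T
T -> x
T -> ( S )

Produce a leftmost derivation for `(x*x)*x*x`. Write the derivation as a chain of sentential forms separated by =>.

S => S*T => S*T*T => T*T*T => (S)*T*T => (S*T)*T*T => (T*T)*T*T => (x*T)*T*T => (x*x)*T*T => (x*x)*x*T => (x*x)*x*x

S => S*T   [S -> S * T]
S*T => S*T*T   [S -> S * T]
S*T*T => T*T*T   [S -> T]
T*T*T => (S)*T*T   [T -> ( S )]
(S)*T*T => (S*T)*T*T   [S -> S * T]
(S*T)*T*T => (T*T)*T*T   [S -> T]
(T*T)*T*T => (x*T)*T*T   [T -> x]
(x*T)*T*T => (x*x)*T*T   [T -> x]
(x*x)*T*T => (x*x)*x*T   [T -> x]
(x*x)*x*T => (x*x)*x*x   [T -> x]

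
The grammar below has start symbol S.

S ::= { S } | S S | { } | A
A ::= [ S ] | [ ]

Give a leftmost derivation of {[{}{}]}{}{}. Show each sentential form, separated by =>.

S=>SS=>SSS=>{S}SS=>{A}SS=>{[S]}SS=>{[SS]}SS=>{[{}S]}SS=>{[{}{}]}SS=>{[{}{}]}{}S=>{[{}{}]}{}{}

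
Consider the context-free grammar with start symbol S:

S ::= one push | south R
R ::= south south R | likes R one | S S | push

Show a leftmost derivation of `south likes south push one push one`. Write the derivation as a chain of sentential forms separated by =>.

S => south R   [S ::= south R]
south R => south likes R one   [R ::= likes R one]
south likes R one => south likes S S one   [R ::= S S]
south likes S S one => south likes south R S one   [S ::= south R]
south likes south R S one => south likes south push S one   [R ::= push]
south likes south push S one => south likes south push one push one   [S ::= one push]

S => south R => south likes R one => south likes S S one => south likes south R S one => south likes south push S one => south likes south push one push one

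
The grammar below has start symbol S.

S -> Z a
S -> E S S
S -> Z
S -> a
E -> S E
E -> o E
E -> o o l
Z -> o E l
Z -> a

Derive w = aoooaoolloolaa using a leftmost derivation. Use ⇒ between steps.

S ⇒ ESS ⇒ SESS ⇒ aESS ⇒ aSESS ⇒ aZESS ⇒ aoElESS ⇒ aooElESS ⇒ aoooElESS ⇒ aoooSElESS ⇒ aoooaElESS ⇒ aoooaoollESS ⇒ aoooaoolloolSS ⇒ aoooaoolloolaS ⇒ aoooaoolloolaa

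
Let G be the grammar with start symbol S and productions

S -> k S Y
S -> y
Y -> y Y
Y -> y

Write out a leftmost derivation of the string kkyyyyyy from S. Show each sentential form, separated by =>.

S => kSY   [S -> k S Y]
kSY => kkSYY   [S -> k S Y]
kkSYY => kkyYY   [S -> y]
kkyYY => kkyyYY   [Y -> y Y]
kkyyYY => kkyyyY   [Y -> y]
kkyyyY => kkyyyyY   [Y -> y Y]
kkyyyyY => kkyyyyyY   [Y -> y Y]
kkyyyyyY => kkyyyyyy   [Y -> y]

S=>kSY=>kkSYY=>kkyYY=>kkyyYY=>kkyyyY=>kkyyyyY=>kkyyyyyY=>kkyyyyyy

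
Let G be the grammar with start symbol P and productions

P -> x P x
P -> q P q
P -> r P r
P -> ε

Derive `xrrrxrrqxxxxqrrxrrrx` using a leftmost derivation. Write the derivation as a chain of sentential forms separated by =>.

P => xPx   [P -> x P x]
xPx => xrPrx   [P -> r P r]
xrPrx => xrrPrrx   [P -> r P r]
xrrPrrx => xrrrPrrrx   [P -> r P r]
xrrrPrrrx => xrrrxPxrrrx   [P -> x P x]
xrrrxPxrrrx => xrrrxrPrxrrrx   [P -> r P r]
xrrrxrPrxrrrx => xrrrxrrPrrxrrrx   [P -> r P r]
xrrrxrrPrrxrrrx => xrrrxrrqPqrrxrrrx   [P -> q P q]
xrrrxrrqPqrrxrrrx => xrrrxrrqxPxqrrxrrrx   [P -> x P x]
xrrrxrrqxPxqrrxrrrx => xrrrxrrqxxPxxqrrxrrrx   [P -> x P x]
xrrrxrrqxxPxxqrrxrrrx => xrrrxrrqxxxxqrrxrrrx   [P -> ε]

P => xPx => xrPrx => xrrPrrx => xrrrPrrrx => xrrrxPxrrrx => xrrrxrPrxrrrx => xrrrxrrPrrxrrrx => xrrrxrrqPqrrxrrrx => xrrrxrrqxPxqrrxrrrx => xrrrxrrqxxPxxqrrxrrrx => xrrrxrrqxxxxqrrxrrrx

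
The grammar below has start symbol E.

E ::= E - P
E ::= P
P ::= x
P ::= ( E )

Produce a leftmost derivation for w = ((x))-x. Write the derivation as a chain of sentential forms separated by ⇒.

E ⇒ E-P ⇒ P-P ⇒ (E)-P ⇒ (P)-P ⇒ ((E))-P ⇒ ((P))-P ⇒ ((x))-P ⇒ ((x))-x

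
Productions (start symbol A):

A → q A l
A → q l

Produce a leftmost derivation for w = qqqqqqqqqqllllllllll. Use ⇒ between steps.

A⇒qAl⇒qqAll⇒qqqAlll⇒qqqqAllll⇒qqqqqAlllll⇒qqqqqqAllllll⇒qqqqqqqAlllllll⇒qqqqqqqqAllllllll⇒qqqqqqqqqAlllllllll⇒qqqqqqqqqqllllllllll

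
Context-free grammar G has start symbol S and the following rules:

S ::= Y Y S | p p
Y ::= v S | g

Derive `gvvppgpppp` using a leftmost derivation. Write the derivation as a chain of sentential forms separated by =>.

S => YYS   [S ::= Y Y S]
YYS => gYS   [Y ::= g]
gYS => gvSS   [Y ::= v S]
gvSS => gvYYSS   [S ::= Y Y S]
gvYYSS => gvvSYSS   [Y ::= v S]
gvvSYSS => gvvppYSS   [S ::= p p]
gvvppYSS => gvvppgSS   [Y ::= g]
gvvppgSS => gvvppgppS   [S ::= p p]
gvvppgppS => gvvppgpppp   [S ::= p p]

S => YYS => gYS => gvSS => gvYYSS => gvvSYSS => gvvppYSS => gvvppgSS => gvvppgppS => gvvppgpppp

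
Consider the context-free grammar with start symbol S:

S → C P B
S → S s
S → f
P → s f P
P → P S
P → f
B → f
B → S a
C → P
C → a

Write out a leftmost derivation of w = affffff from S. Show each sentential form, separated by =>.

S => CPB => aPB => aPSB => afSB => afCPBB => afPPBB => afPSPBB => affSPBB => afffPBB => affffBB => afffffB => affffff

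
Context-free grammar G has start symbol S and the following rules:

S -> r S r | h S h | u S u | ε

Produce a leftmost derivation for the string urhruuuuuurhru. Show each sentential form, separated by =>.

S=>uSu=>urSru=>urhShru=>urhrSrhru=>urhruSurhru=>urhruuSuurhru=>urhruuuSuuurhru=>urhruuuuuurhru

S => uSu   [S -> u S u]
uSu => urSru   [S -> r S r]
urSru => urhShru   [S -> h S h]
urhShru => urhrSrhru   [S -> r S r]
urhrSrhru => urhruSurhru   [S -> u S u]
urhruSurhru => urhruuSuurhru   [S -> u S u]
urhruuSuurhru => urhruuuSuuurhru   [S -> u S u]
urhruuuSuuurhru => urhruuuuuurhru   [S -> ε]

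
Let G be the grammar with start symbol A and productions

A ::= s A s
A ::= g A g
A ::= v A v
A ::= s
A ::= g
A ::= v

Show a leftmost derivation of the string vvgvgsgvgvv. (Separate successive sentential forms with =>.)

A => vAv   [A ::= v A v]
vAv => vvAvv   [A ::= v A v]
vvAvv => vvgAgvv   [A ::= g A g]
vvgAgvv => vvgvAvgvv   [A ::= v A v]
vvgvAvgvv => vvgvgAgvgvv   [A ::= g A g]
vvgvgAgvgvv => vvgvgsgvgvv   [A ::= s]

A => vAv => vvAvv => vvgAgvv => vvgvAvgvv => vvgvgAgvgvv => vvgvgsgvgvv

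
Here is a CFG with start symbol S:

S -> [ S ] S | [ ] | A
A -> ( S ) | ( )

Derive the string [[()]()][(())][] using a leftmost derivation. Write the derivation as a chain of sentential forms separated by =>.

S => [S]S => [[S]S]S => [[A]S]S => [[()]S]S => [[()]A]S => [[()]()]S => [[()]()][S]S => [[()]()][A]S => [[()]()][(S)]S => [[()]()][(A)]S => [[()]()][(())]S => [[()]()][(())][]

S => [S]S   [S -> [ S ] S]
[S]S => [[S]S]S   [S -> [ S ] S]
[[S]S]S => [[A]S]S   [S -> A]
[[A]S]S => [[()]S]S   [A -> ( )]
[[()]S]S => [[()]A]S   [S -> A]
[[()]A]S => [[()]()]S   [A -> ( )]
[[()]()]S => [[()]()][S]S   [S -> [ S ] S]
[[()]()][S]S => [[()]()][A]S   [S -> A]
[[()]()][A]S => [[()]()][(S)]S   [A -> ( S )]
[[()]()][(S)]S => [[()]()][(A)]S   [S -> A]
[[()]()][(A)]S => [[()]()][(())]S   [A -> ( )]
[[()]()][(())]S => [[()]()][(())][]   [S -> [ ]]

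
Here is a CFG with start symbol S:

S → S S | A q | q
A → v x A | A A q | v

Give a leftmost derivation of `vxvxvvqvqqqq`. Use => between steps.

S => SS => SSS => AqSS => vxAqSS => vxAAqqSS => vxvxAAqqSS => vxvxAAqAqqSS => vxvxvAqAqqSS => vxvxvvqAqqSS => vxvxvvqvqqSS => vxvxvvqvqqqS => vxvxvvqvqqqq

S => SS   [S → S S]
SS => SSS   [S → S S]
SSS => AqSS   [S → A q]
AqSS => vxAqSS   [A → v x A]
vxAqSS => vxAAqqSS   [A → A A q]
vxAAqqSS => vxvxAAqqSS   [A → v x A]
vxvxAAqqSS => vxvxAAqAqqSS   [A → A A q]
vxvxAAqAqqSS => vxvxvAqAqqSS   [A → v]
vxvxvAqAqqSS => vxvxvvqAqqSS   [A → v]
vxvxvvqAqqSS => vxvxvvqvqqSS   [A → v]
vxvxvvqvqqSS => vxvxvvqvqqqS   [S → q]
vxvxvvqvqqqS => vxvxvvqvqqqq   [S → q]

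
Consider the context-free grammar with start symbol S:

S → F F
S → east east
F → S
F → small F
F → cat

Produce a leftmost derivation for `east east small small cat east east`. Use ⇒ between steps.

S ⇒ F F   [S → F F]
F F ⇒ S F   [F → S]
S F ⇒ F F F   [S → F F]
F F F ⇒ S F F   [F → S]
S F F ⇒ east east F F   [S → east east]
east east F F ⇒ east east small F F   [F → small F]
east east small F F ⇒ east east small small F F   [F → small F]
east east small small F F ⇒ east east small small cat F   [F → cat]
east east small small cat F ⇒ east east small small cat S   [F → S]
east east small small cat S ⇒ east east small small cat east east   [S → east east]

S ⇒ F F ⇒ S F ⇒ F F F ⇒ S F F ⇒ east east F F ⇒ east east small F F ⇒ east east small small F F ⇒ east east small small cat F ⇒ east east small small cat S ⇒ east east small small cat east east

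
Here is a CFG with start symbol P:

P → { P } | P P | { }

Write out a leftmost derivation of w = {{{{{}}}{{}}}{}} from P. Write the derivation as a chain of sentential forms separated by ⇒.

P ⇒ {P} ⇒ {PP} ⇒ {{P}P} ⇒ {{PP}P} ⇒ {{{P}P}P} ⇒ {{{{P}}P}P} ⇒ {{{{{}}}P}P} ⇒ {{{{{}}}{P}}P} ⇒ {{{{{}}}{{}}}P} ⇒ {{{{{}}}{{}}}{}}

P ⇒ {P}   [P → { P }]
{P} ⇒ {PP}   [P → P P]
{PP} ⇒ {{P}P}   [P → { P }]
{{P}P} ⇒ {{PP}P}   [P → P P]
{{PP}P} ⇒ {{{P}P}P}   [P → { P }]
{{{P}P}P} ⇒ {{{{P}}P}P}   [P → { P }]
{{{{P}}P}P} ⇒ {{{{{}}}P}P}   [P → { }]
{{{{{}}}P}P} ⇒ {{{{{}}}{P}}P}   [P → { P }]
{{{{{}}}{P}}P} ⇒ {{{{{}}}{{}}}P}   [P → { }]
{{{{{}}}{{}}}P} ⇒ {{{{{}}}{{}}}{}}   [P → { }]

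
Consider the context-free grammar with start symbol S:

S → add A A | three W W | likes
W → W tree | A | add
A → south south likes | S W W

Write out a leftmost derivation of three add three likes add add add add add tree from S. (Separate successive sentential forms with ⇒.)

S ⇒ three W W   [S → three W W]
three W W ⇒ three add W   [W → add]
three add W ⇒ three add W tree   [W → W tree]
three add W tree ⇒ three add A tree   [W → A]
three add A tree ⇒ three add S W W tree   [A → S W W]
three add S W W tree ⇒ three add three W W W W tree   [S → three W W]
three add three W W W W tree ⇒ three add three A W W W tree   [W → A]
three add three A W W W tree ⇒ three add three S W W W W W tree   [A → S W W]
three add three S W W W W W tree ⇒ three add three likes W W W W W tree   [S → likes]
three add three likes W W W W W tree ⇒ three add three likes add W W W W tree   [W → add]
three add three likes add W W W W tree ⇒ three add three likes add add W W W tree   [W → add]
three add three likes add add W W W tree ⇒ three add three likes add add add W W tree   [W → add]
three add three likes add add add W W tree ⇒ three add three likes add add add add W tree   [W → add]
three add three likes add add add add W tree ⇒ three add three likes add add add add add tree   [W → add]

S ⇒ three W W ⇒ three add W ⇒ three add W tree ⇒ three add A tree ⇒ three add S W W tree ⇒ three add three W W W W tree ⇒ three add three A W W W tree ⇒ three add three S W W W W W tree ⇒ three add three likes W W W W W tree ⇒ three add three likes add W W W W tree ⇒ three add three likes add add W W W tree ⇒ three add three likes add add add W W tree ⇒ three add three likes add add add add W tree ⇒ three add three likes add add add add add tree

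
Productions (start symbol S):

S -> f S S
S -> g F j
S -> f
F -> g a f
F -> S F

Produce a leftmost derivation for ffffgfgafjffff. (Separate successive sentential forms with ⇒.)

S⇒fSS⇒ffSSS⇒fffSSSS⇒ffffSSSSS⇒ffffgFjSSSS⇒ffffgSFjSSSS⇒ffffgfFjSSSS⇒ffffgfgafjSSSS⇒ffffgfgafjfSSS⇒ffffgfgafjffSS⇒ffffgfgafjfffS⇒ffffgfgafjffff

S ⇒ fSS   [S -> f S S]
fSS ⇒ ffSSS   [S -> f S S]
ffSSS ⇒ fffSSSS   [S -> f S S]
fffSSSS ⇒ ffffSSSSS   [S -> f S S]
ffffSSSSS ⇒ ffffgFjSSSS   [S -> g F j]
ffffgFjSSSS ⇒ ffffgSFjSSSS   [F -> S F]
ffffgSFjSSSS ⇒ ffffgfFjSSSS   [S -> f]
ffffgfFjSSSS ⇒ ffffgfgafjSSSS   [F -> g a f]
ffffgfgafjSSSS ⇒ ffffgfgafjfSSS   [S -> f]
ffffgfgafjfSSS ⇒ ffffgfgafjffSS   [S -> f]
ffffgfgafjffSS ⇒ ffffgfgafjfffS   [S -> f]
ffffgfgafjfffS ⇒ ffffgfgafjffff   [S -> f]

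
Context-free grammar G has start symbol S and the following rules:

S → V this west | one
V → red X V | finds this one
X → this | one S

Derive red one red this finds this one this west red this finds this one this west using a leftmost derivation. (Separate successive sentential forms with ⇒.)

S ⇒ V this west ⇒ red X V this west ⇒ red one S V this west ⇒ red one V this west V this west ⇒ red one red X V this west V this west ⇒ red one red this V this west V this west ⇒ red one red this finds this one this west V this west ⇒ red one red this finds this one this west red X V this west ⇒ red one red this finds this one this west red this V this west ⇒ red one red this finds this one this west red this finds this one this west

S ⇒ V this west   [S → V this west]
V this west ⇒ red X V this west   [V → red X V]
red X V this west ⇒ red one S V this west   [X → one S]
red one S V this west ⇒ red one V this west V this west   [S → V this west]
red one V this west V this west ⇒ red one red X V this west V this west   [V → red X V]
red one red X V this west V this west ⇒ red one red this V this west V this west   [X → this]
red one red this V this west V this west ⇒ red one red this finds this one this west V this west   [V → finds this one]
red one red this finds this one this west V this west ⇒ red one red this finds this one this west red X V this west   [V → red X V]
red one red this finds this one this west red X V this west ⇒ red one red this finds this one this west red this V this west   [X → this]
red one red this finds this one this west red this V this west ⇒ red one red this finds this one this west red this finds this one this west   [V → finds this one]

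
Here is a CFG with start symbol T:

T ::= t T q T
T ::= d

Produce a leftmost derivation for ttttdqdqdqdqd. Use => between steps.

T => tTqT => ttTqTqT => tttTqTqTqT => ttttTqTqTqTqT => ttttdqTqTqTqT => ttttdqdqTqTqT => ttttdqdqdqTqT => ttttdqdqdqdqT => ttttdqdqdqdqd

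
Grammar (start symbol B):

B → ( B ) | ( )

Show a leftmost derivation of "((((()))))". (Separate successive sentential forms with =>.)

B => (B) => ((B)) => (((B))) => ((((B)))) => ((((()))))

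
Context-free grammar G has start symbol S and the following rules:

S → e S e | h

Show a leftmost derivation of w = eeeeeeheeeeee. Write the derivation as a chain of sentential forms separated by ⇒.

S ⇒ eSe ⇒ eeSee ⇒ eeeSeee ⇒ eeeeSeeee ⇒ eeeeeSeeeee ⇒ eeeeeeSeeeeee ⇒ eeeeeeheeeeee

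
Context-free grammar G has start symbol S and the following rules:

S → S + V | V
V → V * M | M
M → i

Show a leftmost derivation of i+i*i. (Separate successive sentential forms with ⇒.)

S ⇒ S+V   [S → S + V]
S+V ⇒ V+V   [S → V]
V+V ⇒ M+V   [V → M]
M+V ⇒ i+V   [M → i]
i+V ⇒ i+V*M   [V → V * M]
i+V*M ⇒ i+M*M   [V → M]
i+M*M ⇒ i+i*M   [M → i]
i+i*M ⇒ i+i*i   [M → i]

S⇒S+V⇒V+V⇒M+V⇒i+V⇒i+V*M⇒i+M*M⇒i+i*M⇒i+i*i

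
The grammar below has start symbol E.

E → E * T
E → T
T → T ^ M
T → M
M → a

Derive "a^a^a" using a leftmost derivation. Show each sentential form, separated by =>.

E => T   [E → T]
T => T^M   [T → T ^ M]
T^M => T^M^M   [T → T ^ M]
T^M^M => M^M^M   [T → M]
M^M^M => a^M^M   [M → a]
a^M^M => a^a^M   [M → a]
a^a^M => a^a^a   [M → a]

E => T => T^M => T^M^M => M^M^M => a^M^M => a^a^M => a^a^a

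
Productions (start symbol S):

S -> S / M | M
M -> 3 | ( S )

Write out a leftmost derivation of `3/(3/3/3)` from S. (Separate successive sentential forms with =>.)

S => S/M   [S -> S / M]
S/M => M/M   [S -> M]
M/M => 3/M   [M -> 3]
3/M => 3/(S)   [M -> ( S )]
3/(S) => 3/(S/M)   [S -> S / M]
3/(S/M) => 3/(S/M/M)   [S -> S / M]
3/(S/M/M) => 3/(M/M/M)   [S -> M]
3/(M/M/M) => 3/(3/M/M)   [M -> 3]
3/(3/M/M) => 3/(3/3/M)   [M -> 3]
3/(3/3/M) => 3/(3/3/3)   [M -> 3]

S=>S/M=>M/M=>3/M=>3/(S)=>3/(S/M)=>3/(S/M/M)=>3/(M/M/M)=>3/(3/M/M)=>3/(3/3/M)=>3/(3/3/3)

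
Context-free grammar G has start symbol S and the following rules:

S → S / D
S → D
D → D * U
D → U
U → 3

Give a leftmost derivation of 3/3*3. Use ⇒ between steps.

S ⇒ S/D   [S → S / D]
S/D ⇒ D/D   [S → D]
D/D ⇒ U/D   [D → U]
U/D ⇒ 3/D   [U → 3]
3/D ⇒ 3/D*U   [D → D * U]
3/D*U ⇒ 3/U*U   [D → U]
3/U*U ⇒ 3/3*U   [U → 3]
3/3*U ⇒ 3/3*3   [U → 3]

S ⇒ S/D ⇒ D/D ⇒ U/D ⇒ 3/D ⇒ 3/D*U ⇒ 3/U*U ⇒ 3/3*U ⇒ 3/3*3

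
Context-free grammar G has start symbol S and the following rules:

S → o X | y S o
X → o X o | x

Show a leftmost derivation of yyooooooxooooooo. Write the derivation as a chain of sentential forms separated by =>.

S => ySo => yySoo => yyoXoo => yyooXooo => yyoooXoooo => yyooooXooooo => yyoooooXoooooo => yyooooooXooooooo => yyooooooxooooooo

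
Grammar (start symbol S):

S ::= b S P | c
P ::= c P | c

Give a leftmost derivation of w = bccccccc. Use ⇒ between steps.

S⇒bSP⇒bcP⇒bccP⇒bcccP⇒bccccP⇒bcccccP⇒bccccccP⇒bccccccc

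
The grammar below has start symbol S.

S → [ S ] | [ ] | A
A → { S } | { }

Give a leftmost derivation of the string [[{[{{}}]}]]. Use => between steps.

S=>[S]=>[[S]]=>[[A]]=>[[{S}]]=>[[{[S]}]]=>[[{[A]}]]=>[[{[{S}]}]]=>[[{[{A}]}]]=>[[{[{{}}]}]]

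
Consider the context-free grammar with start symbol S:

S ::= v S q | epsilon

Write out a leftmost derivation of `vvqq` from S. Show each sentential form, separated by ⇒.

S ⇒ vSq   [S ::= v S q]
vSq ⇒ vvSqq   [S ::= v S q]
vvSqq ⇒ vvqq   [S ::= epsilon]

S ⇒ vSq ⇒ vvSqq ⇒ vvqq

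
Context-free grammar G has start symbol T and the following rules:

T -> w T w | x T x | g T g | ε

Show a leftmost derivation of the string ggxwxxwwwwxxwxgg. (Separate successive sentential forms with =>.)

T => gTg   [T -> g T g]
gTg => ggTgg   [T -> g T g]
ggTgg => ggxTxgg   [T -> x T x]
ggxTxgg => ggxwTwxgg   [T -> w T w]
ggxwTwxgg => ggxwxTxwxgg   [T -> x T x]
ggxwxTxwxgg => ggxwxxTxxwxgg   [T -> x T x]
ggxwxxTxxwxgg => ggxwxxwTwxxwxgg   [T -> w T w]
ggxwxxwTwxxwxgg => ggxwxxwwTwwxxwxgg   [T -> w T w]
ggxwxxwwTwwxxwxgg => ggxwxxwwwwxxwxgg   [T -> ε]

T=>gTg=>ggTgg=>ggxTxgg=>ggxwTwxgg=>ggxwxTxwxgg=>ggxwxxTxxwxgg=>ggxwxxwTwxxwxgg=>ggxwxxwwTwwxxwxgg=>ggxwxxwwwwxxwxgg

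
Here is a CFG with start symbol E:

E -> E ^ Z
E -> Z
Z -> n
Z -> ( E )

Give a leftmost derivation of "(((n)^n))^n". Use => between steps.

E=>E^Z=>Z^Z=>(E)^Z=>(Z)^Z=>((E))^Z=>((E^Z))^Z=>((Z^Z))^Z=>(((E)^Z))^Z=>(((Z)^Z))^Z=>(((n)^Z))^Z=>(((n)^n))^Z=>(((n)^n))^n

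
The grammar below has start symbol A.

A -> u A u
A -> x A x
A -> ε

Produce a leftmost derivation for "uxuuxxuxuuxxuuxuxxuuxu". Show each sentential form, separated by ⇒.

A ⇒ uAu   [A -> u A u]
uAu ⇒ uxAxu   [A -> x A x]
uxAxu ⇒ uxuAuxu   [A -> u A u]
uxuAuxu ⇒ uxuuAuuxu   [A -> u A u]
uxuuAuuxu ⇒ uxuuxAxuuxu   [A -> x A x]
uxuuxAxuuxu ⇒ uxuuxxAxxuuxu   [A -> x A x]
uxuuxxAxxuuxu ⇒ uxuuxxuAuxxuuxu   [A -> u A u]
uxuuxxuAuxxuuxu ⇒ uxuuxxuxAxuxxuuxu   [A -> x A x]
uxuuxxuxAxuxxuuxu ⇒ uxuuxxuxuAuxuxxuuxu   [A -> u A u]
uxuuxxuxuAuxuxxuuxu ⇒ uxuuxxuxuuAuuxuxxuuxu   [A -> u A u]
uxuuxxuxuuAuuxuxxuuxu ⇒ uxuuxxuxuuxAxuuxuxxuuxu   [A -> x A x]
uxuuxxuxuuxAxuuxuxxuuxu ⇒ uxuuxxuxuuxxuuxuxxuuxu   [A -> ε]

A ⇒ uAu ⇒ uxAxu ⇒ uxuAuxu ⇒ uxuuAuuxu ⇒ uxuuxAxuuxu ⇒ uxuuxxAxxuuxu ⇒ uxuuxxuAuxxuuxu ⇒ uxuuxxuxAxuxxuuxu ⇒ uxuuxxuxuAuxuxxuuxu ⇒ uxuuxxuxuuAuuxuxxuuxu ⇒ uxuuxxuxuuxAxuuxuxxuuxu ⇒ uxuuxxuxuuxxuuxuxxuuxu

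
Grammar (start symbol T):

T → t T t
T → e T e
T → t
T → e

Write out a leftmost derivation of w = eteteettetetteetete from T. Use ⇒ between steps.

T⇒eTe⇒etTte⇒eteTete⇒etetTtete⇒eteteTetete⇒eteteeTeetete⇒eteteetTteetete⇒eteteettTtteetete⇒eteteetteTetteetete⇒eteteettetetteetete

T ⇒ eTe   [T → e T e]
eTe ⇒ etTte   [T → t T t]
etTte ⇒ eteTete   [T → e T e]
eteTete ⇒ etetTtete   [T → t T t]
etetTtete ⇒ eteteTetete   [T → e T e]
eteteTetete ⇒ eteteeTeetete   [T → e T e]
eteteeTeetete ⇒ eteteetTteetete   [T → t T t]
eteteetTteetete ⇒ eteteettTtteetete   [T → t T t]
eteteettTtteetete ⇒ eteteetteTetteetete   [T → e T e]
eteteetteTetteetete ⇒ eteteettetetteetete   [T → t]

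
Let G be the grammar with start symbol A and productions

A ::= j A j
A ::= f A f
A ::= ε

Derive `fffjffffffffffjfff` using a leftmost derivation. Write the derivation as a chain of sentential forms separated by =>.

A => fAf => ffAff => fffAfff => fffjAjfff => fffjfAfjfff => fffjffAffjfff => fffjfffAfffjfff => fffjffffAffffjfff => fffjfffffAfffffjfff => fffjffffffffffjfff

A => fAf   [A ::= f A f]
fAf => ffAff   [A ::= f A f]
ffAff => fffAfff   [A ::= f A f]
fffAfff => fffjAjfff   [A ::= j A j]
fffjAjfff => fffjfAfjfff   [A ::= f A f]
fffjfAfjfff => fffjffAffjfff   [A ::= f A f]
fffjffAffjfff => fffjfffAfffjfff   [A ::= f A f]
fffjfffAfffjfff => fffjffffAffffjfff   [A ::= f A f]
fffjffffAffffjfff => fffjfffffAfffffjfff   [A ::= f A f]
fffjfffffAfffffjfff => fffjffffffffffjfff   [A ::= ε]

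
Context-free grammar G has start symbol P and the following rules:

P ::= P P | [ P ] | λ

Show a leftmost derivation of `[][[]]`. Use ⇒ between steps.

P⇒PP⇒PPP⇒[P]PP⇒[]PP⇒[]PPP⇒[][P]PP⇒[][[P]]PP⇒[][[]]PP⇒[][[]]P⇒[][[]]

P ⇒ PP   [P ::= P P]
PP ⇒ PPP   [P ::= P P]
PPP ⇒ [P]PP   [P ::= [ P ]]
[P]PP ⇒ []PP   [P ::= λ]
[]PP ⇒ []PPP   [P ::= P P]
[]PPP ⇒ [][P]PP   [P ::= [ P ]]
[][P]PP ⇒ [][[P]]PP   [P ::= [ P ]]
[][[P]]PP ⇒ [][[]]PP   [P ::= λ]
[][[]]PP ⇒ [][[]]P   [P ::= λ]
[][[]]P ⇒ [][[]]   [P ::= λ]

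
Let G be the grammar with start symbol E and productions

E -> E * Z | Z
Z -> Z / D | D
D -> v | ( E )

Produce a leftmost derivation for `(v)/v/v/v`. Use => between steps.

E => Z => Z/D => Z/D/D => Z/D/D/D => D/D/D/D => (E)/D/D/D => (Z)/D/D/D => (D)/D/D/D => (v)/D/D/D => (v)/v/D/D => (v)/v/v/D => (v)/v/v/v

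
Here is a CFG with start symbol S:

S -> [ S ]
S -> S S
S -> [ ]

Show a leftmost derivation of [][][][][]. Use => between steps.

S => SS => SSS => SSSS => SSSSS => []SSSS => [][]SSS => [][][]SS => [][][][]S => [][][][][]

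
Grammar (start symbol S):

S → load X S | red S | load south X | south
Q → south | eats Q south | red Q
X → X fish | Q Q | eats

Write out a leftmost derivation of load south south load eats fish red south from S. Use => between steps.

S => load X S => load Q Q S => load south Q S => load south south S => load south south load X S => load south south load X fish S => load south south load eats fish S => load south south load eats fish red S => load south south load eats fish red south

S => load X S   [S → load X S]
load X S => load Q Q S   [X → Q Q]
load Q Q S => load south Q S   [Q → south]
load south Q S => load south south S   [Q → south]
load south south S => load south south load X S   [S → load X S]
load south south load X S => load south south load X fish S   [X → X fish]
load south south load X fish S => load south south load eats fish S   [X → eats]
load south south load eats fish S => load south south load eats fish red S   [S → red S]
load south south load eats fish red S => load south south load eats fish red south   [S → south]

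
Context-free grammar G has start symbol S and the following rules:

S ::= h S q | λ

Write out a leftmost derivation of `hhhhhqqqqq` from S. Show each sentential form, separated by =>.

S => hSq => hhSqq => hhhSqqq => hhhhSqqqq => hhhhhSqqqqq => hhhhhqqqqq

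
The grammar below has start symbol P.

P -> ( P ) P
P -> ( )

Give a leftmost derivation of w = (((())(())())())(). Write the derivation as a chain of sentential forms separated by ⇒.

P ⇒ (P)P ⇒ ((P)P)P ⇒ (((P)P)P)P ⇒ (((())P)P)P ⇒ (((())(P)P)P)P ⇒ (((())(())P)P)P ⇒ (((())(())())P)P ⇒ (((())(())())())P ⇒ (((())(())())())()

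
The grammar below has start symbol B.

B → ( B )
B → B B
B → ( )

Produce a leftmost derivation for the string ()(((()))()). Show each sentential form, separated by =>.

B=>BB=>()B=>()(B)=>()(BB)=>()((B)B)=>()(((B))B)=>()(((()))B)=>()(((()))())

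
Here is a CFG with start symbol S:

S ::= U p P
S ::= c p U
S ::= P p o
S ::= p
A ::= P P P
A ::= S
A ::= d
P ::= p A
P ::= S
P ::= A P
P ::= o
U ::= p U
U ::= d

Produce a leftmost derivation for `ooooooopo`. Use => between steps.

S=>Ppo=>APpo=>PPPPpo=>APPPPpo=>PPPPPPPpo=>oPPPPPPpo=>ooPPPPPpo=>oooPPPPpo=>ooooPPPpo=>oooooPPpo=>ooooooPpo=>ooooooopo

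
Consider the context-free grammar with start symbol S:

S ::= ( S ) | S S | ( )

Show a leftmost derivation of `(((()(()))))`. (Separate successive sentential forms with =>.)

S=>(S)=>((S))=>(((S)))=>(((SS)))=>(((()S)))=>(((()(S))))=>(((()(()))))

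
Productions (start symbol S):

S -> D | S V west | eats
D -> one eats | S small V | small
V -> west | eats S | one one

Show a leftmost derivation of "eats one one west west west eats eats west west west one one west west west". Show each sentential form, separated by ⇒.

S ⇒ S V west ⇒ S V west V west ⇒ S V west V west V west ⇒ S V west V west V west V west ⇒ S V west V west V west V west V west ⇒ eats V west V west V west V west V west ⇒ eats one one west V west V west V west V west ⇒ eats one one west west west V west V west V west ⇒ eats one one west west west eats S west V west V west ⇒ eats one one west west west eats S V west west V west V west ⇒ eats one one west west west eats eats V west west V west V west ⇒ eats one one west west west eats eats west west west V west V west ⇒ eats one one west west west eats eats west west west one one west V west ⇒ eats one one west west west eats eats west west west one one west west west

S ⇒ S V west   [S -> S V west]
S V west ⇒ S V west V west   [S -> S V west]
S V west V west ⇒ S V west V west V west   [S -> S V west]
S V west V west V west ⇒ S V west V west V west V west   [S -> S V west]
S V west V west V west V west ⇒ S V west V west V west V west V west   [S -> S V west]
S V west V west V west V west V west ⇒ eats V west V west V west V west V west   [S -> eats]
eats V west V west V west V west V west ⇒ eats one one west V west V west V west V west   [V -> one one]
eats one one west V west V west V west V west ⇒ eats one one west west west V west V west V west   [V -> west]
eats one one west west west V west V west V west ⇒ eats one one west west west eats S west V west V west   [V -> eats S]
eats one one west west west eats S west V west V west ⇒ eats one one west west west eats S V west west V west V west   [S -> S V west]
eats one one west west west eats S V west west V west V west ⇒ eats one one west west west eats eats V west west V west V west   [S -> eats]
eats one one west west west eats eats V west west V west V west ⇒ eats one one west west west eats eats west west west V west V west   [V -> west]
eats one one west west west eats eats west west west V west V west ⇒ eats one one west west west eats eats west west west one one west V west   [V -> one one]
eats one one west west west eats eats west west west one one west V west ⇒ eats one one west west west eats eats west west west one one west west west   [V -> west]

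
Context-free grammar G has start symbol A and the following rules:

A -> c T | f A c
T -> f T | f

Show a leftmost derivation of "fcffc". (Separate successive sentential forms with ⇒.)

A⇒fAc⇒fcTc⇒fcfTc⇒fcffc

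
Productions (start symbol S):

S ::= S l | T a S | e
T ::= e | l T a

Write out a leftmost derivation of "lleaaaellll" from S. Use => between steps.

S=>TaS=>lTaaS=>llTaaaS=>lleaaaS=>lleaaaSl=>lleaaaSll=>lleaaaSlll=>lleaaaSllll=>lleaaaellll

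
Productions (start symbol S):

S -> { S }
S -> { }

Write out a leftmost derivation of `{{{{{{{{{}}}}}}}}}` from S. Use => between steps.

S => {S}   [S -> { S }]
{S} => {{S}}   [S -> { S }]
{{S}} => {{{S}}}   [S -> { S }]
{{{S}}} => {{{{S}}}}   [S -> { S }]
{{{{S}}}} => {{{{{S}}}}}   [S -> { S }]
{{{{{S}}}}} => {{{{{{S}}}}}}   [S -> { S }]
{{{{{{S}}}}}} => {{{{{{{S}}}}}}}   [S -> { S }]
{{{{{{{S}}}}}}} => {{{{{{{{S}}}}}}}}   [S -> { S }]
{{{{{{{{S}}}}}}}} => {{{{{{{{{}}}}}}}}}   [S -> { }]

S => {S} => {{S}} => {{{S}}} => {{{{S}}}} => {{{{{S}}}}} => {{{{{{S}}}}}} => {{{{{{{S}}}}}}} => {{{{{{{{S}}}}}}}} => {{{{{{{{{}}}}}}}}}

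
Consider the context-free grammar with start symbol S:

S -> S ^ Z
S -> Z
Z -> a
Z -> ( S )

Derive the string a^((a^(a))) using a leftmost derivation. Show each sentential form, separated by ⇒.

S ⇒ S^Z ⇒ Z^Z ⇒ a^Z ⇒ a^(S) ⇒ a^(Z) ⇒ a^((S)) ⇒ a^((S^Z)) ⇒ a^((Z^Z)) ⇒ a^((a^Z)) ⇒ a^((a^(S))) ⇒ a^((a^(Z))) ⇒ a^((a^(a)))

S ⇒ S^Z   [S -> S ^ Z]
S^Z ⇒ Z^Z   [S -> Z]
Z^Z ⇒ a^Z   [Z -> a]
a^Z ⇒ a^(S)   [Z -> ( S )]
a^(S) ⇒ a^(Z)   [S -> Z]
a^(Z) ⇒ a^((S))   [Z -> ( S )]
a^((S)) ⇒ a^((S^Z))   [S -> S ^ Z]
a^((S^Z)) ⇒ a^((Z^Z))   [S -> Z]
a^((Z^Z)) ⇒ a^((a^Z))   [Z -> a]
a^((a^Z)) ⇒ a^((a^(S)))   [Z -> ( S )]
a^((a^(S))) ⇒ a^((a^(Z)))   [S -> Z]
a^((a^(Z))) ⇒ a^((a^(a)))   [Z -> a]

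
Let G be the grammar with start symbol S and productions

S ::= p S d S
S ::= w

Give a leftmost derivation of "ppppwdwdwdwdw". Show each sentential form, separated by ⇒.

S ⇒ pSdS ⇒ ppSdSdS ⇒ pppSdSdSdS ⇒ ppppSdSdSdSdS ⇒ ppppwdSdSdSdS ⇒ ppppwdwdSdSdS ⇒ ppppwdwdwdSdS ⇒ ppppwdwdwdwdS ⇒ ppppwdwdwdwdw

S ⇒ pSdS   [S ::= p S d S]
pSdS ⇒ ppSdSdS   [S ::= p S d S]
ppSdSdS ⇒ pppSdSdSdS   [S ::= p S d S]
pppSdSdSdS ⇒ ppppSdSdSdSdS   [S ::= p S d S]
ppppSdSdSdSdS ⇒ ppppwdSdSdSdS   [S ::= w]
ppppwdSdSdSdS ⇒ ppppwdwdSdSdS   [S ::= w]
ppppwdwdSdSdS ⇒ ppppwdwdwdSdS   [S ::= w]
ppppwdwdwdSdS ⇒ ppppwdwdwdwdS   [S ::= w]
ppppwdwdwdwdS ⇒ ppppwdwdwdwdw   [S ::= w]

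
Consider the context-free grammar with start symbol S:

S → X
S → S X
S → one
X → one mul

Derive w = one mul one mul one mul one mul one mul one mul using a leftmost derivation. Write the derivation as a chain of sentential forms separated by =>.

S => S X => S X X => S X X X => S X X X X => S X X X X X => X X X X X X => one mul X X X X X => one mul one mul X X X X => one mul one mul one mul X X X => one mul one mul one mul one mul X X => one mul one mul one mul one mul one mul X => one mul one mul one mul one mul one mul one mul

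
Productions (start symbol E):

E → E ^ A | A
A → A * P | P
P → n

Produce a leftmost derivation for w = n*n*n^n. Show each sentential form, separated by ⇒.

E⇒E^A⇒A^A⇒A*P^A⇒A*P*P^A⇒P*P*P^A⇒n*P*P^A⇒n*n*P^A⇒n*n*n^A⇒n*n*n^P⇒n*n*n^n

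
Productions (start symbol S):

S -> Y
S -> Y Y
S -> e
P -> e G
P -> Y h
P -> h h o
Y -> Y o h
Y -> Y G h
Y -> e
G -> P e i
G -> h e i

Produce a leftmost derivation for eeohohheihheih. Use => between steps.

S => YY => eY => eYGh => eYGhGh => eYohGhGh => eYohohGhGh => eeohohGhGh => eeohohheihGh => eeohohheihheih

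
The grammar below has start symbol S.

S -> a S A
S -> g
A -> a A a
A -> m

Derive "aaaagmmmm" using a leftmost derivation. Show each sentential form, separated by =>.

S => aSA => aaSAA => aaaSAAA => aaaaSAAAA => aaaagAAAA => aaaagmAAA => aaaagmmAA => aaaagmmmA => aaaagmmmm

S => aSA   [S -> a S A]
aSA => aaSAA   [S -> a S A]
aaSAA => aaaSAAA   [S -> a S A]
aaaSAAA => aaaaSAAAA   [S -> a S A]
aaaaSAAAA => aaaagAAAA   [S -> g]
aaaagAAAA => aaaagmAAA   [A -> m]
aaaagmAAA => aaaagmmAA   [A -> m]
aaaagmmAA => aaaagmmmA   [A -> m]
aaaagmmmA => aaaagmmmm   [A -> m]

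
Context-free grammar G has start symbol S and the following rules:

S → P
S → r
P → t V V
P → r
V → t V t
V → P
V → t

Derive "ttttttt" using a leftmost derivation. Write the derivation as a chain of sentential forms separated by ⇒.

S⇒P⇒tVV⇒tPV⇒ttVVV⇒ttPVV⇒tttVVVV⇒ttttVVV⇒tttttVV⇒ttttttV⇒ttttttt

S ⇒ P   [S → P]
P ⇒ tVV   [P → t V V]
tVV ⇒ tPV   [V → P]
tPV ⇒ ttVVV   [P → t V V]
ttVVV ⇒ ttPVV   [V → P]
ttPVV ⇒ tttVVVV   [P → t V V]
tttVVVV ⇒ ttttVVV   [V → t]
ttttVVV ⇒ tttttVV   [V → t]
tttttVV ⇒ ttttttV   [V → t]
ttttttV ⇒ ttttttt   [V → t]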